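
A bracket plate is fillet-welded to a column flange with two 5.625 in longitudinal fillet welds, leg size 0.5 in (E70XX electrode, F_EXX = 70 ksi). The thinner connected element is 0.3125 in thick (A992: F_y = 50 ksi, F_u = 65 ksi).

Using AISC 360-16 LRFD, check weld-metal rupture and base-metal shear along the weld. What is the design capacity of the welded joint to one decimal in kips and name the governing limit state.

Weld metal: throat = 0.707×0.5 = 0.3535 in, L = 2×5.625 = 11.25 in. φR_n = 0.75 × 0.6 × 70 × 0.3535 × 11.25 = 125.3 kips.
Base metal shear (0.3125 in plate): yield φR_n = 1.0×0.6×50×0.3125×11.25 = 105.5 kips; rupture φR_n = 0.75×0.6×65×0.3125×11.25 = 102.8 kips; take 102.8 kips (rupture).
Governing: min(125.3, 102.8) = 102.8 kips → base-metal shear.

102.8 kips (base-metal shear governs)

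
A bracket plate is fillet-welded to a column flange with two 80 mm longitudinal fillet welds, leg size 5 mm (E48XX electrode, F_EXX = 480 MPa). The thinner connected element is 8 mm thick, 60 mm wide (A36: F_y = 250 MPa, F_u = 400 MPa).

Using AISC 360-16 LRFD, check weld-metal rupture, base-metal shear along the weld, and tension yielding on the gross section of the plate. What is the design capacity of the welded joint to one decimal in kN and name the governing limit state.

Weld metal: throat = 0.707×5 = 3.535 mm, L = 2×80 = 160 mm. φR_n = 0.75 × 0.6 × 480 × 3.535 × 160 = 122.2 kN.
Base metal shear (8 mm plate): yield φR_n = 1.0×0.6×250×8×160 = 192.0 kN; rupture φR_n = 0.75×0.6×400×8×160 = 230.4 kN; take 192.0 kN (yield).
Tension yield (gross): A_g = 60×8 = 480 mm². φR_n = 0.90 × 250 × 480 = 108.0 kN.
Governing: min(122.2, 192.0, 108.0) = 108.0 kN → gross-section yield.

108.0 kN (gross-section yield governs)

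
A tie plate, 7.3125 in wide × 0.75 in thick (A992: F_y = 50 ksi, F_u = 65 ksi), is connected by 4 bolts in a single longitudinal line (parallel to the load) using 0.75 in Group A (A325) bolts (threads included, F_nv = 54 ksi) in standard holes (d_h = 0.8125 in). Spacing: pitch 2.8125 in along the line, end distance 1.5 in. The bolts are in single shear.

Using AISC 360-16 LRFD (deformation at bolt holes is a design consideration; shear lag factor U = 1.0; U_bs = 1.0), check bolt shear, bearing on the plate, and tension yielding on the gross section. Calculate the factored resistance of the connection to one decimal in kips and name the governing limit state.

Bolt shear: A_b = π(0.75)²/4 = 0.44179 in². φR_n = 0.75 × 54 × 0.44179 × 4 × 1 = 71.6 kips.
Bearing (0.75 in plate, F_u = 65 ksi): end bolts L_c = 1.5 − 0.8125/2 = 1.09375, R_n = min(1.2×1.09375×0.75×65, 2.4×0.75×0.75×65) = 63.984 kips/bolt; interior L_c = 2.8125 − 0.8125 = 2, R_n = 87.75 kips/bolt. φR_n = 0.75 × (1×63.984 + 3×87.75) = 245.4 kips.
Tension yield (gross): A_g = 7.3125×0.75 = 5.4844 in². φR_n = 0.90 × 50 × 5.4844 = 246.8 kips.
Governing: min(71.6, 245.4, 246.8) = 71.6 kips → bolt shear.

71.6 kips (bolt shear governs)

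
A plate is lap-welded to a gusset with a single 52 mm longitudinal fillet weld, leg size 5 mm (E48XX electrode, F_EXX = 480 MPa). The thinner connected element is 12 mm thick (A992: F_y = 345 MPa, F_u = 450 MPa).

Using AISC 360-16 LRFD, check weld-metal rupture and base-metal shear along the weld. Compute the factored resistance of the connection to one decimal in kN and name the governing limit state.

Weld metal: throat = 0.707×5 = 3.535 mm, L = 52 mm. φR_n = 0.75 × 0.6 × 480 × 3.535 × 52 = 39.7 kN.
Base metal shear (12 mm plate): yield φR_n = 1.0×0.6×345×12×52 = 129.2 kN; rupture φR_n = 0.75×0.6×450×12×52 = 126.4 kN; take 126.4 kN (rupture).
Governing: min(39.7, 126.4) = 39.7 kN → weld metal.

39.7 kN (weld metal governs)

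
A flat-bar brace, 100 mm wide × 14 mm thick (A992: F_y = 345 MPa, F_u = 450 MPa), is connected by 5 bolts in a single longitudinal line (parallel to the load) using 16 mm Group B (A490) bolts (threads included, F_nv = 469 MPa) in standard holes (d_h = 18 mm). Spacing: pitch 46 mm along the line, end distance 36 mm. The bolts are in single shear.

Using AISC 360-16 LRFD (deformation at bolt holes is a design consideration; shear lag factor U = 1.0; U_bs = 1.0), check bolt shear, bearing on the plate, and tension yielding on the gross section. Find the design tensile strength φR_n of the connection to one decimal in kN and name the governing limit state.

Bolt shear: A_b = π(16)²/4 = 201.06 mm². φR_n = 0.75 × 469 × 201.06 × 5 × 1 = 353.6 kN.
Bearing (14 mm plate, F_u = 450 MPa): end bolts L_c = 36 − 18/2 = 27, R_n = min(1.2×27×14×450, 2.4×16×14×450) = 204.12 kN/bolt; interior L_c = 46 − 18 = 28, R_n = 211.68 kN/bolt. φR_n = 0.75 × (1×204.12 + 4×211.68) = 788.1 kN.
Tension yield (gross): A_g = 100×14 = 1400 mm². φR_n = 0.90 × 345 × 1400 = 434.7 kN.
Governing: min(353.6, 788.1, 434.7) = 353.6 kN → bolt shear.

353.6 kN (bolt shear governs)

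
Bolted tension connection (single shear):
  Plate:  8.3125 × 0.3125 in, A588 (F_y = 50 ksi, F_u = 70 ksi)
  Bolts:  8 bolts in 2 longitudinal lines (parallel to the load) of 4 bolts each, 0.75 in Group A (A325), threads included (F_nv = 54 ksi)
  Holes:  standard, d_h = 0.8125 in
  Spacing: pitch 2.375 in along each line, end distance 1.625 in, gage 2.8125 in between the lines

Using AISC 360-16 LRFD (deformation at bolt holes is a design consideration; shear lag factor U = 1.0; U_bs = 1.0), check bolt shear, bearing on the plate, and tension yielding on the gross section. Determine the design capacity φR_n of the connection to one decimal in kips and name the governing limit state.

Bolt shear: A_b = π(0.75)²/4 = 0.44179 in². φR_n = 0.75 × 54 × 0.44179 × 8 × 1 = 143.1 kips.
Bearing (0.3125 in plate, F_u = 70 ksi): end bolts L_c = 1.625 − 0.8125/2 = 1.21875, R_n = min(1.2×1.21875×0.3125×70, 2.4×0.75×0.3125×70) = 31.992 kips/bolt; interior L_c = 2.375 − 0.8125 = 1.5625, R_n = 39.375 kips/bolt. φR_n = 0.75 × (2×31.992 + 6×39.375) = 225.2 kips.
Tension yield (gross): A_g = 8.3125×0.3125 = 2.5977 in². φR_n = 0.90 × 50 × 2.5977 = 116.9 kips.
Governing: min(143.1, 225.2, 116.9) = 116.9 kips → gross-section yield.

116.9 kips (gross-section yield governs)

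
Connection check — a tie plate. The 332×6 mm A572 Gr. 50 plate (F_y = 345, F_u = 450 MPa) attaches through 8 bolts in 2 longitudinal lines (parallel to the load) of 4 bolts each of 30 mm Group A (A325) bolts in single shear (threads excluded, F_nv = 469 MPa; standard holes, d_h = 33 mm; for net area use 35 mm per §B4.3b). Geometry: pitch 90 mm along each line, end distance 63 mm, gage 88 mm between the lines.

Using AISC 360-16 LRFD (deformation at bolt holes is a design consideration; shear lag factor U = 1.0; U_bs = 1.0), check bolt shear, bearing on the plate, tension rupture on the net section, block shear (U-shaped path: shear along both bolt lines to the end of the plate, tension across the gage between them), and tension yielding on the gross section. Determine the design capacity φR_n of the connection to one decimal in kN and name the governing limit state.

Bolt shear: A_b = π(30)²/4 = 706.86 mm². φR_n = 0.75 × 469 × 706.86 × 8 × 1 = 1989.1 kN.
Bearing (6 mm plate, F_u = 450 MPa): end bolts L_c = 63 − 33/2 = 46.5, R_n = min(1.2×46.5×6×450, 2.4×30×6×450) = 150.66 kN/bolt; interior L_c = 90 − 33 = 57, R_n = 184.68 kN/bolt. φR_n = 0.75 × (2×150.66 + 6×184.68) = 1057.1 kN.
Tension rupture (net): A_n = (332 − 2×35)×6 = 1572 mm² (U = 1.0, A_e = A_n). φR_n = 0.75 × 450 × 1572 = 530.6 kN.
Block shear: shear path 2×[63+3×90] = 2×333 mm, A_gv = 3996, A_nv = 2×(333 − 3.5×35)×6 = 2526 mm²; tension across gage: (88 − 1×35)×6 = 318 mm². R_n = min(0.6×450×2526, 0.6×345×3996) + 1.0×450×318 = min(682.02, 827.17) + 143.1 = 825.12 kN. φR_n = 0.75 × 825.12 = 618.8 kN.
Tension yield (gross): A_g = 332×6 = 1992 mm². φR_n = 0.90 × 345 × 1992 = 618.5 kN.
Governing: min(1989.1, 1057.1, 530.6, 618.8, 618.5) = 530.6 kN → net-section rupture.

530.6 kN (net-section rupture governs)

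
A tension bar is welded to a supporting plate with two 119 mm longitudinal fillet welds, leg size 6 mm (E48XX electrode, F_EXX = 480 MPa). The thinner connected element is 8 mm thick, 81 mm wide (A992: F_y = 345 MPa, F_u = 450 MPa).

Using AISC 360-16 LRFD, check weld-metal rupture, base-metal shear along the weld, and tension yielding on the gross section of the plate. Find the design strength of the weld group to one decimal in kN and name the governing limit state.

201.2 kN (gross-section yield governs)

Weld metal: throat = 0.707×6 = 4.242 mm, L = 2×119 = 238 mm. φR_n = 0.75 × 0.6 × 480 × 4.242 × 238 = 218.1 kN.
Base metal shear (8 mm plate): yield φR_n = 1.0×0.6×345×8×238 = 394.1 kN; rupture φR_n = 0.75×0.6×450×8×238 = 385.6 kN; take 385.6 kN (rupture).
Tension yield (gross): A_g = 81×8 = 648 mm². φR_n = 0.90 × 345 × 648 = 201.2 kN.
Governing: min(218.1, 385.6, 201.2) = 201.2 kN → gross-section yield.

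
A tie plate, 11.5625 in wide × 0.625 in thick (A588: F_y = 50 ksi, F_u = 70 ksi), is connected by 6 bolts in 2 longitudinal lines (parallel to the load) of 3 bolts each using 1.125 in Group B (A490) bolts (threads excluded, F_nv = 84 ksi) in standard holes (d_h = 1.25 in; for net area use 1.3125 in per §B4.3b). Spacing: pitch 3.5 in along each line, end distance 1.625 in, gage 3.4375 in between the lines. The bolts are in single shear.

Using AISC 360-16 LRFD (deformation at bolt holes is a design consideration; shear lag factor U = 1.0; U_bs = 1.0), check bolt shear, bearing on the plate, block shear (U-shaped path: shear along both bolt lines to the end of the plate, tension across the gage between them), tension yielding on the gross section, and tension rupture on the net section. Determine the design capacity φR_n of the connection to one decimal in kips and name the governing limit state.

Bolt shear: A_b = π(1.125)²/4 = 0.99402 in². φR_n = 0.75 × 84 × 0.99402 × 6 × 1 = 375.7 kips.
Bearing (0.625 in plate, F_u = 70 ksi): end bolts L_c = 1.625 − 1.25/2 = 1, R_n = min(1.2×1×0.625×70, 2.4×1.125×0.625×70) = 52.5 kips/bolt; interior L_c = 3.5 − 1.25 = 2.25, R_n = 118.13 kips/bolt. φR_n = 0.75 × (2×52.5 + 4×118.13) = 433.1 kips.
Block shear: shear path 2×[1.625+2×3.5] = 2×8.625 in, A_gv = 10.781, A_nv = 2×(8.625 − 2.5×1.3125)×0.625 = 6.6797 in²; tension across gage: (3.4375 − 1×1.3125)×0.625 = 1.3281 in². R_n = min(0.6×70×6.6797, 0.6×50×10.781) + 1.0×70×1.3281 = min(280.55, 323.43) + 92.967 = 373.52 kips. φR_n = 0.75 × 373.52 = 280.1 kips.
Tension yield (gross): A_g = 11.5625×0.625 = 7.2266 in². φR_n = 0.90 × 50 × 7.2266 = 325.2 kips.
Tension rupture (net): A_n = (11.5625 − 2×1.3125)×0.625 = 5.5859 in² (U = 1.0, A_e = A_n). φR_n = 0.75 × 70 × 5.5859 = 293.3 kips.
Governing: min(375.7, 433.1, 280.1, 325.2, 293.3) = 280.1 kips → block shear.

280.1 kips (block shear governs)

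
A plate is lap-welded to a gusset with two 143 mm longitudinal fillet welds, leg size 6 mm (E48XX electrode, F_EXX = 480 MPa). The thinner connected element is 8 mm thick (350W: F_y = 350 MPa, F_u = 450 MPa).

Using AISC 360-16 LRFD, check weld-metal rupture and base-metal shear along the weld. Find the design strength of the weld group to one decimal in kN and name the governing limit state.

262.1 kN (weld metal governs)

Weld metal: throat = 0.707×6 = 4.242 mm, L = 2×143 = 286 mm. φR_n = 0.75 × 0.6 × 480 × 4.242 × 286 = 262.1 kN.
Base metal shear (8 mm plate): yield φR_n = 1.0×0.6×350×8×286 = 480.5 kN; rupture φR_n = 0.75×0.6×450×8×286 = 463.3 kN; take 463.3 kN (rupture).
Governing: min(262.1, 463.3) = 262.1 kN → weld metal.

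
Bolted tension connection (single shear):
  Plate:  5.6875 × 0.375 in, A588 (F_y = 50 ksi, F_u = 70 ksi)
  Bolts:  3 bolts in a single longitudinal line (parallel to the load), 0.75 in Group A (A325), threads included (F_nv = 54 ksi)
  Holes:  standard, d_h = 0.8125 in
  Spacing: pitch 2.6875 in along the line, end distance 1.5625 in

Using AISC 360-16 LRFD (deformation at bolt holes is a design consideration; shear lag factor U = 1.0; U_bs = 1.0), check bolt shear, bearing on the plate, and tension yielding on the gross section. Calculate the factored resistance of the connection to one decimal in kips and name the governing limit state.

53.7 kips (bolt shear governs)

Bolt shear: A_b = π(0.75)²/4 = 0.44179 in². φR_n = 0.75 × 54 × 0.44179 × 3 × 1 = 53.7 kips.
Bearing (0.375 in plate, F_u = 70 ksi): end bolts L_c = 1.5625 − 0.8125/2 = 1.15625, R_n = min(1.2×1.15625×0.375×70, 2.4×0.75×0.375×70) = 36.422 kips/bolt; interior L_c = 2.6875 − 0.8125 = 1.875, R_n = 47.25 kips/bolt. φR_n = 0.75 × (1×36.422 + 2×47.25) = 98.2 kips.
Tension yield (gross): A_g = 5.6875×0.375 = 2.1328 in². φR_n = 0.90 × 50 × 2.1328 = 96.0 kips.
Governing: min(53.7, 98.2, 96.0) = 53.7 kips → bolt shear.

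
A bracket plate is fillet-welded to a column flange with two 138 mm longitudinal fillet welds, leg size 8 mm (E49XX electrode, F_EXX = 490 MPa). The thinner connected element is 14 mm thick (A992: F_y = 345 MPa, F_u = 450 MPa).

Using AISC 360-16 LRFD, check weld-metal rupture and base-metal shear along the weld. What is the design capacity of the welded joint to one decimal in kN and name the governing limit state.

344.2 kN (weld metal governs)

Weld metal: throat = 0.707×8 = 5.656 mm, L = 2×138 = 276 mm. φR_n = 0.75 × 0.6 × 490 × 5.656 × 276 = 344.2 kN.
Base metal shear (14 mm plate): yield φR_n = 1.0×0.6×345×14×276 = 799.8 kN; rupture φR_n = 0.75×0.6×450×14×276 = 782.5 kN; take 782.5 kN (rupture).
Governing: min(344.2, 782.5) = 344.2 kN → weld metal.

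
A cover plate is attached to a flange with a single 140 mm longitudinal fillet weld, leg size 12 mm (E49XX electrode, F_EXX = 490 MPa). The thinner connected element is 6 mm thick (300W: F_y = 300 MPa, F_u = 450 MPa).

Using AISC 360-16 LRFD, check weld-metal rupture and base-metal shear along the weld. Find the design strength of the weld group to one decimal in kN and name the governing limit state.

151.2 kN (base-metal shear governs)

Weld metal: throat = 0.707×12 = 8.484 mm, L = 140 mm. φR_n = 0.75 × 0.6 × 490 × 8.484 × 140 = 261.9 kN.
Base metal shear (6 mm plate): yield φR_n = 1.0×0.6×300×6×140 = 151.2 kN; rupture φR_n = 0.75×0.6×450×6×140 = 170.1 kN; take 151.2 kN (yield).
Governing: min(261.9, 151.2) = 151.2 kN → base-metal shear.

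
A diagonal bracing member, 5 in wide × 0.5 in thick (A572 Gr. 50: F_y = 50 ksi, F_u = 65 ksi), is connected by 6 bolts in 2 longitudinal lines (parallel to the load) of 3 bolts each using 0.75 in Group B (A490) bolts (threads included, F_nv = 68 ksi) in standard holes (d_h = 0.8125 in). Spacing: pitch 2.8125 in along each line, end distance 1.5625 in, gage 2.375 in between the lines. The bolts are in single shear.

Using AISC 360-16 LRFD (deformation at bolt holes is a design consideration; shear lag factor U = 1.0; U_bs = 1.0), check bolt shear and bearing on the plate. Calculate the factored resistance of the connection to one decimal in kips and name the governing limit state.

135.2 kips (bolt shear governs)

Bolt shear: A_b = π(0.75)²/4 = 0.44179 in². φR_n = 0.75 × 68 × 0.44179 × 6 × 1 = 135.2 kips.
Bearing (0.5 in plate, F_u = 65 ksi): end bolts L_c = 1.5625 − 0.8125/2 = 1.15625, R_n = min(1.2×1.15625×0.5×65, 2.4×0.75×0.5×65) = 45.094 kips/bolt; interior L_c = 2.8125 − 0.8125 = 2, R_n = 58.5 kips/bolt. φR_n = 0.75 × (2×45.094 + 4×58.5) = 243.1 kips.
Governing: min(135.2, 243.1) = 135.2 kips → bolt shear.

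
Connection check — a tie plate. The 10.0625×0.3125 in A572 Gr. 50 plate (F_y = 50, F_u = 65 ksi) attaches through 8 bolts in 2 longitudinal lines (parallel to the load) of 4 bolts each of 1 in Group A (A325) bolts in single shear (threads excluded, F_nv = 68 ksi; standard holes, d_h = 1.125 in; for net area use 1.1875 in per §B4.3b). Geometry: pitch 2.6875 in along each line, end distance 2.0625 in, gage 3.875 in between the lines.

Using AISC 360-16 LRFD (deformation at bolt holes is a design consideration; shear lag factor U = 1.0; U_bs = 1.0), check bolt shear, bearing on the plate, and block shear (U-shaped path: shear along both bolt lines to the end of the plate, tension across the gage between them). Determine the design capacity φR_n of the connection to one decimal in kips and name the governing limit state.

150.1 kips (block shear governs)

Bolt shear: A_b = π(1)²/4 = 0.7854 in². φR_n = 0.75 × 68 × 0.7854 × 8 × 1 = 320.4 kips.
Bearing (0.3125 in plate, F_u = 65 ksi): end bolts L_c = 2.0625 − 1.125/2 = 1.5, R_n = min(1.2×1.5×0.3125×65, 2.4×1×0.3125×65) = 36.563 kips/bolt; interior L_c = 2.6875 − 1.125 = 1.5625, R_n = 38.086 kips/bolt. φR_n = 0.75 × (2×36.563 + 6×38.086) = 226.2 kips.
Block shear: shear path 2×[2.0625+3×2.6875] = 2×10.125 in, A_gv = 6.3281, A_nv = 2×(10.125 − 3.5×1.1875)×0.3125 = 3.7305 in²; tension across gage: (3.875 − 1×1.1875)×0.3125 = 0.83984 in². R_n = min(0.6×65×3.7305, 0.6×50×6.3281) + 1.0×65×0.83984 = min(145.49, 189.84) + 54.59 = 200.08 kips. φR_n = 0.75 × 200.08 = 150.1 kips.
Governing: min(320.4, 226.2, 150.1) = 150.1 kips → block shear.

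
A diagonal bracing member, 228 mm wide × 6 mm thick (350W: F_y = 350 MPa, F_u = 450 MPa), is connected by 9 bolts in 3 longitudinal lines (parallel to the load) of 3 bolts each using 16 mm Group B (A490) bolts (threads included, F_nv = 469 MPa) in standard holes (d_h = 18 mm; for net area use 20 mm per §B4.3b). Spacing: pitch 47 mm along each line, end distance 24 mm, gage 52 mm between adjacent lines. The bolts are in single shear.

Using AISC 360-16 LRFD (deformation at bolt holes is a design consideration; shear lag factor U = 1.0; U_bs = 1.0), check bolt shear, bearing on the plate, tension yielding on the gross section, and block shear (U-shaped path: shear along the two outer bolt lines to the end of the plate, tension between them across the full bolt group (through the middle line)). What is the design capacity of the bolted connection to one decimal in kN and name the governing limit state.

294.8 kN (block shear governs)

Bolt shear: A_b = π(16)²/4 = 201.06 mm². φR_n = 0.75 × 469 × 201.06 × 9 × 1 = 636.5 kN.
Bearing (6 mm plate, F_u = 450 MPa): end bolts L_c = 24 − 18/2 = 15, R_n = min(1.2×15×6×450, 2.4×16×6×450) = 48.6 kN/bolt; interior L_c = 47 − 18 = 29, R_n = 93.96 kN/bolt. φR_n = 0.75 × (3×48.6 + 6×93.96) = 532.2 kN.
Tension yield (gross): A_g = 228×6 = 1368 mm². φR_n = 0.90 × 350 × 1368 = 430.9 kN.
Block shear: shear path 2×[24+2×47] = 2×118 mm, A_gv = 1416, A_nv = 2×(118 − 2.5×20)×6 = 816 mm²; tension across gage: (104 − 2×20)×6 = 384 mm². R_n = min(0.6×450×816, 0.6×350×1416) + 1.0×450×384 = min(220.32, 297.36) + 172.8 = 393.12 kN. φR_n = 0.75 × 393.12 = 294.8 kN.
Governing: min(636.5, 532.2, 430.9, 294.8) = 294.8 kN → block shear.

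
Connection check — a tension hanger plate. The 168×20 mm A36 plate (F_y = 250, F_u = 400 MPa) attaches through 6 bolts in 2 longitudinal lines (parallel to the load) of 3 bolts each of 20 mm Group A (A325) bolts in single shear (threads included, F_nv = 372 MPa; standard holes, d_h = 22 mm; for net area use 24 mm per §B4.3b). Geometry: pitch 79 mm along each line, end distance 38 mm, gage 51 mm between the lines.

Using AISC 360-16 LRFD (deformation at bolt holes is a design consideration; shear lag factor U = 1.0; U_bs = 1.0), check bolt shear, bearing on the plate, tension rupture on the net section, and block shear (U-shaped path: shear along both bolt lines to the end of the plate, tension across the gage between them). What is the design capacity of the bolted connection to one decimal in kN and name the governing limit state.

Bolt shear: A_b = π(20)²/4 = 314.16 mm². φR_n = 0.75 × 372 × 314.16 × 6 × 1 = 525.9 kN.
Bearing (20 mm plate, F_u = 400 MPa): end bolts L_c = 38 − 22/2 = 27, R_n = min(1.2×27×20×400, 2.4×20×20×400) = 259.2 kN/bolt; interior L_c = 79 − 22 = 57, R_n = 384 kN/bolt. φR_n = 0.75 × (2×259.2 + 4×384) = 1540.8 kN.
Tension rupture (net): A_n = (168 − 2×24)×20 = 2400 mm² (U = 1.0, A_e = A_n). φR_n = 0.75 × 400 × 2400 = 720.0 kN.
Block shear: shear path 2×[38+2×79] = 2×196 mm, A_gv = 7840, A_nv = 2×(196 − 2.5×24)×20 = 5440 mm²; tension across gage: (51 − 1×24)×20 = 540 mm². R_n = min(0.6×400×5440, 0.6×250×7840) + 1.0×400×540 = min(1305.6, 1176) + 216 = 1392 kN. φR_n = 0.75 × 1392 = 1044.0 kN.
Governing: min(525.9, 1540.8, 720.0, 1044.0) = 525.9 kN → bolt shear.

525.9 kN (bolt shear governs)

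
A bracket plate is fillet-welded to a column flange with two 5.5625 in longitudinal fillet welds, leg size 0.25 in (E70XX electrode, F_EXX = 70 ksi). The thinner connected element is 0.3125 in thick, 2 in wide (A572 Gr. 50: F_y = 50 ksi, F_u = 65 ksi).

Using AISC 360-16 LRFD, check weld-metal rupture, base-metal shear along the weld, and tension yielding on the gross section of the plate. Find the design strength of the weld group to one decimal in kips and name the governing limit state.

28.1 kips (gross-section yield governs)

Weld metal: throat = 0.707×0.25 = 0.17675 in, L = 2×5.5625 = 11.125 in. φR_n = 0.75 × 0.6 × 70 × 0.17675 × 11.125 = 61.9 kips.
Base metal shear (0.3125 in plate): yield φR_n = 1.0×0.6×50×0.3125×11.125 = 104.3 kips; rupture φR_n = 0.75×0.6×65×0.3125×11.125 = 101.7 kips; take 101.7 kips (rupture).
Tension yield (gross): A_g = 2×0.3125 = 0.625 in². φR_n = 0.90 × 50 × 0.625 = 28.1 kips.
Governing: min(61.9, 101.7, 28.1) = 28.1 kips → gross-section yield.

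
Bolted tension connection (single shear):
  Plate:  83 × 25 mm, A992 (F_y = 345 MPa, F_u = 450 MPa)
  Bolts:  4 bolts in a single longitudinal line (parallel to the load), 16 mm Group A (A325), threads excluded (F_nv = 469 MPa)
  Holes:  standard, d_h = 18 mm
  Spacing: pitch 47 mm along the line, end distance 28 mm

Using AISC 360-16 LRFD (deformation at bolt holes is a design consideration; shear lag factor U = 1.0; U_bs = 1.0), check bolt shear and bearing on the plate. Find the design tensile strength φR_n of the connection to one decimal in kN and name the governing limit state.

282.9 kN (bolt shear governs)

Bolt shear: A_b = π(16)²/4 = 201.06 mm². φR_n = 0.75 × 469 × 201.06 × 4 × 1 = 282.9 kN.
Bearing (25 mm plate, F_u = 450 MPa): end bolts L_c = 28 − 18/2 = 19, R_n = min(1.2×19×25×450, 2.4×16×25×450) = 256.5 kN/bolt; interior L_c = 47 − 18 = 29, R_n = 391.5 kN/bolt. φR_n = 0.75 × (1×256.5 + 3×391.5) = 1073.3 kN.
Governing: min(282.9, 1073.3) = 282.9 kN → bolt shear.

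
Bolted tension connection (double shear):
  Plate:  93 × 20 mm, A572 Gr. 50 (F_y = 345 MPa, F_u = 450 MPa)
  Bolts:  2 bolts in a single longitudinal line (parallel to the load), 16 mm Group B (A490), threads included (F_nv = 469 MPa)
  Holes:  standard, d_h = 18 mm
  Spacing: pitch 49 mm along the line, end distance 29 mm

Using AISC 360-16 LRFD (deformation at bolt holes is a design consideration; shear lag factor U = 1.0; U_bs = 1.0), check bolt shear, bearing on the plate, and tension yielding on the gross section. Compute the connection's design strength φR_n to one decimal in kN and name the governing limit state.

Bolt shear: A_b = π(16)²/4 = 201.06 mm². φR_n = 0.75 × 469 × 201.06 × 2 × 2 = 282.9 kN.
Bearing (20 mm plate, F_u = 450 MPa): end bolts L_c = 29 − 18/2 = 20, R_n = min(1.2×20×20×450, 2.4×16×20×450) = 216 kN/bolt; interior L_c = 49 − 18 = 31, R_n = 334.8 kN/bolt. φR_n = 0.75 × (1×216 + 1×334.8) = 413.1 kN.
Tension yield (gross): A_g = 93×20 = 1860 mm². φR_n = 0.90 × 345 × 1860 = 577.5 kN.
Governing: min(282.9, 413.1, 577.5) = 282.9 kN → bolt shear.

282.9 kN (bolt shear governs)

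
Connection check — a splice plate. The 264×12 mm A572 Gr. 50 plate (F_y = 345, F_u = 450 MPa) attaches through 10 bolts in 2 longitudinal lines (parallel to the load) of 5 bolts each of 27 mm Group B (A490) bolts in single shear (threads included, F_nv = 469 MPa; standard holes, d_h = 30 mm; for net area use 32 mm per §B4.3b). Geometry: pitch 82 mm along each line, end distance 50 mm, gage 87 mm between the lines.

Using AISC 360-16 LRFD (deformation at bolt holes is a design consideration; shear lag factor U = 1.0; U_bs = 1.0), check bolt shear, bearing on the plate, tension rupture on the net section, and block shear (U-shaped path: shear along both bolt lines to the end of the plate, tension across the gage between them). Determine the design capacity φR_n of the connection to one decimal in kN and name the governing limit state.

Bolt shear: A_b = π(27)²/4 = 572.56 mm². φR_n = 0.75 × 469 × 572.56 × 10 × 1 = 2014.0 kN.
Bearing (12 mm plate, F_u = 450 MPa): end bolts L_c = 50 − 30/2 = 35, R_n = min(1.2×35×12×450, 2.4×27×12×450) = 226.8 kN/bolt; interior L_c = 82 − 30 = 52, R_n = 336.96 kN/bolt. φR_n = 0.75 × (2×226.8 + 8×336.96) = 2362.0 kN.
Tension rupture (net): A_n = (264 − 2×32)×12 = 2400 mm² (U = 1.0, A_e = A_n). φR_n = 0.75 × 450 × 2400 = 810.0 kN.
Block shear: shear path 2×[50+4×82] = 2×378 mm, A_gv = 9072, A_nv = 2×(378 − 4.5×32)×12 = 5616 mm²; tension across gage: (87 − 1×32)×12 = 660 mm². R_n = min(0.6×450×5616, 0.6×345×9072) + 1.0×450×660 = min(1516.3, 1877.9) + 297 = 1813.3 kN. φR_n = 0.75 × 1813.3 = 1360.0 kN.
Governing: min(2014.0, 2362.0, 810.0, 1360.0) = 810.0 kN → net-section rupture.

810.0 kN (net-section rupture governs)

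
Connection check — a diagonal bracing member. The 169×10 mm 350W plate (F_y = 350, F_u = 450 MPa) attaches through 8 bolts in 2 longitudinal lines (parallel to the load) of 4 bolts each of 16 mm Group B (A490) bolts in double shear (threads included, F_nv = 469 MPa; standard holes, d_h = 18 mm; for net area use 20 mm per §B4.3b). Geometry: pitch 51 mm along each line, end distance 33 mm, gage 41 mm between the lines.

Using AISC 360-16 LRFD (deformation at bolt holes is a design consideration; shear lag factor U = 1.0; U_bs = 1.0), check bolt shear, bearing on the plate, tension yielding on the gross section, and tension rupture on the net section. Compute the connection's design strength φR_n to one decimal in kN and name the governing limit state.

Bolt shear: A_b = π(16)²/4 = 201.06 mm². φR_n = 0.75 × 469 × 201.06 × 8 × 2 = 1131.6 kN.
Bearing (10 mm plate, F_u = 450 MPa): end bolts L_c = 33 − 18/2 = 24, R_n = min(1.2×24×10×450, 2.4×16×10×450) = 129.6 kN/bolt; interior L_c = 51 − 18 = 33, R_n = 172.8 kN/bolt. φR_n = 0.75 × (2×129.6 + 6×172.8) = 972.0 kN.
Tension yield (gross): A_g = 169×10 = 1690 mm². φR_n = 0.90 × 350 × 1690 = 532.4 kN.
Tension rupture (net): A_n = (169 − 2×20)×10 = 1290 mm² (U = 1.0, A_e = A_n). φR_n = 0.75 × 450 × 1290 = 435.4 kN.
Governing: min(1131.6, 972.0, 532.4, 435.4) = 435.4 kN → net-section rupture.

435.4 kN (net-section rupture governs)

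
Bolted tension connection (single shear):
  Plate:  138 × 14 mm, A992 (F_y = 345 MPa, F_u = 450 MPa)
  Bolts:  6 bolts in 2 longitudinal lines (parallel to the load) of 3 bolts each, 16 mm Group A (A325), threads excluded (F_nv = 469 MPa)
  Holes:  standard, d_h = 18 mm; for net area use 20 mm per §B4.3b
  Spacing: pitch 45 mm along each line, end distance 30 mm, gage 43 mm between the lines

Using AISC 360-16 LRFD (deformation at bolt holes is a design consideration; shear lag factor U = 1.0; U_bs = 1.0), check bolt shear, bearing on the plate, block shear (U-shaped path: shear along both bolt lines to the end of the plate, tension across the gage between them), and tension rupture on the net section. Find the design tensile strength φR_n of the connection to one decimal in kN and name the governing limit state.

424.3 kN (bolt shear governs)

Bolt shear: A_b = π(16)²/4 = 201.06 mm². φR_n = 0.75 × 469 × 201.06 × 6 × 1 = 424.3 kN.
Bearing (14 mm plate, F_u = 450 MPa): end bolts L_c = 30 − 18/2 = 21, R_n = min(1.2×21×14×450, 2.4×16×14×450) = 158.76 kN/bolt; interior L_c = 45 − 18 = 27, R_n = 204.12 kN/bolt. φR_n = 0.75 × (2×158.76 + 4×204.12) = 850.5 kN.
Block shear: shear path 2×[30+2×45] = 2×120 mm, A_gv = 3360, A_nv = 2×(120 − 2.5×20)×14 = 1960 mm²; tension across gage: (43 − 1×20)×14 = 322 mm². R_n = min(0.6×450×1960, 0.6×345×3360) + 1.0×450×322 = min(529.2, 695.52) + 144.9 = 674.1 kN. φR_n = 0.75 × 674.1 = 505.6 kN.
Tension rupture (net): A_n = (138 − 2×20)×14 = 1372 mm² (U = 1.0, A_e = A_n). φR_n = 0.75 × 450 × 1372 = 463.1 kN.
Governing: min(424.3, 850.5, 505.6, 463.1) = 424.3 kN → bolt shear.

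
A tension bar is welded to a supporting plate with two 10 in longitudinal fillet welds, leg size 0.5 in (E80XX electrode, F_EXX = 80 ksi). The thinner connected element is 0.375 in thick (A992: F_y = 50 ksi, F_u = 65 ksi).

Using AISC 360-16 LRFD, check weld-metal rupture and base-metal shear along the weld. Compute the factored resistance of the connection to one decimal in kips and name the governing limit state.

Weld metal: throat = 0.707×0.5 = 0.3535 in, L = 2×10 = 20 in. φR_n = 0.75 × 0.6 × 80 × 0.3535 × 20 = 254.5 kips.
Base metal shear (0.375 in plate): yield φR_n = 1.0×0.6×50×0.375×20 = 225.0 kips; rupture φR_n = 0.75×0.6×65×0.375×20 = 219.4 kips; take 219.4 kips (rupture).
Governing: min(254.5, 219.4) = 219.4 kips → base-metal shear.

219.4 kips (base-metal shear governs)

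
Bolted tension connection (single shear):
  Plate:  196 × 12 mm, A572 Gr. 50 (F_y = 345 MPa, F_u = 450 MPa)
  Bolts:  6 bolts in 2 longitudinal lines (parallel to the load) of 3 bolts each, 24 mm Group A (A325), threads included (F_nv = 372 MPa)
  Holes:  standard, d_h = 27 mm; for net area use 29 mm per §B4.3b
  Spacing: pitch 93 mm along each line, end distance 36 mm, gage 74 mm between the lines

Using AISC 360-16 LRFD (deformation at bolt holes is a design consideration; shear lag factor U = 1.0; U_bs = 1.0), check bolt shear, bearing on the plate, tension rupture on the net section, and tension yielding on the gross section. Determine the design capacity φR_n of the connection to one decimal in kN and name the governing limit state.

Bolt shear: A_b = π(24)²/4 = 452.39 mm². φR_n = 0.75 × 372 × 452.39 × 6 × 1 = 757.3 kN.
Bearing (12 mm plate, F_u = 450 MPa): end bolts L_c = 36 − 27/2 = 22.5, R_n = min(1.2×22.5×12×450, 2.4×24×12×450) = 145.8 kN/bolt; interior L_c = 93 − 27 = 66, R_n = 311.04 kN/bolt. φR_n = 0.75 × (2×145.8 + 4×311.04) = 1151.8 kN.
Tension rupture (net): A_n = (196 − 2×29)×12 = 1656 mm² (U = 1.0, A_e = A_n). φR_n = 0.75 × 450 × 1656 = 558.9 kN.
Tension yield (gross): A_g = 196×12 = 2352 mm². φR_n = 0.90 × 345 × 2352 = 730.3 kN.
Governing: min(757.3, 1151.8, 558.9, 730.3) = 558.9 kN → net-section rupture.

558.9 kN (net-section rupture governs)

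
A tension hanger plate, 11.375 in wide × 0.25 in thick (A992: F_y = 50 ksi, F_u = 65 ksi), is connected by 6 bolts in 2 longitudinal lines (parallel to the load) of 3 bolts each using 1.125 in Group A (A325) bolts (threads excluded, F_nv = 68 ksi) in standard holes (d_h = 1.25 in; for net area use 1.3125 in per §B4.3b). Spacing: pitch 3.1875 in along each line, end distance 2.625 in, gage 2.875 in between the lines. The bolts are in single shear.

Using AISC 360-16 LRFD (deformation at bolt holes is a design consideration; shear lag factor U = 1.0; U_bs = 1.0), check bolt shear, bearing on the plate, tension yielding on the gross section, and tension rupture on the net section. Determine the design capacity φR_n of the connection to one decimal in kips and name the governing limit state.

Bolt shear: A_b = π(1.125)²/4 = 0.99402 in². φR_n = 0.75 × 68 × 0.99402 × 6 × 1 = 304.2 kips.
Bearing (0.25 in plate, F_u = 65 ksi): end bolts L_c = 2.625 − 1.25/2 = 2, R_n = min(1.2×2×0.25×65, 2.4×1.125×0.25×65) = 39 kips/bolt; interior L_c = 3.1875 − 1.25 = 1.9375, R_n = 37.781 kips/bolt. φR_n = 0.75 × (2×39 + 4×37.781) = 171.8 kips.
Tension yield (gross): A_g = 11.375×0.25 = 2.8438 in². φR_n = 0.90 × 50 × 2.8438 = 128.0 kips.
Tension rupture (net): A_n = (11.375 − 2×1.3125)×0.25 = 2.1875 in² (U = 1.0, A_e = A_n). φR_n = 0.75 × 65 × 2.1875 = 106.6 kips.
Governing: min(304.2, 171.8, 128.0, 106.6) = 106.6 kips → net-section rupture.

106.6 kips (net-section rupture governs)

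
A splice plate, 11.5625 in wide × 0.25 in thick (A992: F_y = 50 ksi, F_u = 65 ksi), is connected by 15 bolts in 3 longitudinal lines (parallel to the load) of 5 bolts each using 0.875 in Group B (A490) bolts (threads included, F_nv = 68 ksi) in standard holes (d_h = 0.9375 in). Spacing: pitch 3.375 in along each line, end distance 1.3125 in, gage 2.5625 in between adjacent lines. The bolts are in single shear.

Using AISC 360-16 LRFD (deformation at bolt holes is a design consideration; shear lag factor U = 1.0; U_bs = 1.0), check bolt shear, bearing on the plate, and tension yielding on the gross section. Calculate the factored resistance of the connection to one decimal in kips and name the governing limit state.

130.1 kips (gross-section yield governs)

Bolt shear: A_b = π(0.875)²/4 = 0.60132 in². φR_n = 0.75 × 68 × 0.60132 × 15 × 1 = 460.0 kips.
Bearing (0.25 in plate, F_u = 65 ksi): end bolts L_c = 1.3125 − 0.9375/2 = 0.84375, R_n = min(1.2×0.84375×0.25×65, 2.4×0.875×0.25×65) = 16.453 kips/bolt; interior L_c = 3.375 − 0.9375 = 2.4375, R_n = 34.125 kips/bolt. φR_n = 0.75 × (3×16.453 + 12×34.125) = 344.1 kips.
Tension yield (gross): A_g = 11.5625×0.25 = 2.8906 in². φR_n = 0.90 × 50 × 2.8906 = 130.1 kips.
Governing: min(460.0, 344.1, 130.1) = 130.1 kips → gross-section yield.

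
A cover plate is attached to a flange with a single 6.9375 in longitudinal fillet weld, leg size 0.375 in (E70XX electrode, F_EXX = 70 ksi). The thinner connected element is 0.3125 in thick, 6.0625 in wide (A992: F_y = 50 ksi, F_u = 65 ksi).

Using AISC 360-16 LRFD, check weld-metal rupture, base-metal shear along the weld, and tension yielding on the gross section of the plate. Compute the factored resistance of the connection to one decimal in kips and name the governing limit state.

Weld metal: throat = 0.707×0.375 = 0.26513 in, L = 6.9375 in. φR_n = 0.75 × 0.6 × 70 × 0.26513 × 6.9375 = 57.9 kips.
Base metal shear (0.3125 in plate): yield φR_n = 1.0×0.6×50×0.3125×6.9375 = 65.0 kips; rupture φR_n = 0.75×0.6×65×0.3125×6.9375 = 63.4 kips; take 63.4 kips (rupture).
Tension yield (gross): A_g = 6.0625×0.3125 = 1.8945 in². φR_n = 0.90 × 50 × 1.8945 = 85.3 kips.
Governing: min(57.9, 63.4, 85.3) = 57.9 kips → weld metal.

57.9 kips (weld metal governs)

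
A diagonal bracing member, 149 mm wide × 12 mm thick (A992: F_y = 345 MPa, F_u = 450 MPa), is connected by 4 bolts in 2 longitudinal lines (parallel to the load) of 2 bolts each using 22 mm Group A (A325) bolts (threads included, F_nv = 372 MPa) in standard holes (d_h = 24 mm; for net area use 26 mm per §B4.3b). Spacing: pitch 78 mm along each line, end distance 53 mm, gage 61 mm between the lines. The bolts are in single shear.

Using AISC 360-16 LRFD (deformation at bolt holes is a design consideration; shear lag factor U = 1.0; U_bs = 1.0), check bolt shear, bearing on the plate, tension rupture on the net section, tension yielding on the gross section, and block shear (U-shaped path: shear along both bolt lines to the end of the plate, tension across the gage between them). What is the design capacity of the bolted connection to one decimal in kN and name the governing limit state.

392.9 kN (net-section rupture governs)

Bolt shear: A_b = π(22)²/4 = 380.13 mm². φR_n = 0.75 × 372 × 380.13 × 4 × 1 = 424.2 kN.
Bearing (12 mm plate, F_u = 450 MPa): end bolts L_c = 53 − 24/2 = 41, R_n = min(1.2×41×12×450, 2.4×22×12×450) = 265.68 kN/bolt; interior L_c = 78 − 24 = 54, R_n = 285.12 kN/bolt. φR_n = 0.75 × (2×265.68 + 2×285.12) = 826.2 kN.
Tension rupture (net): A_n = (149 − 2×26)×12 = 1164 mm² (U = 1.0, A_e = A_n). φR_n = 0.75 × 450 × 1164 = 392.9 kN.
Tension yield (gross): A_g = 149×12 = 1788 mm². φR_n = 0.90 × 345 × 1788 = 555.2 kN.
Block shear: shear path 2×[53+1×78] = 2×131 mm, A_gv = 3144, A_nv = 2×(131 − 1.5×26)×12 = 2208 mm²; tension across gage: (61 − 1×26)×12 = 420 mm². R_n = min(0.6×450×2208, 0.6×345×3144) + 1.0×450×420 = min(596.16, 650.81) + 189 = 785.16 kN. φR_n = 0.75 × 785.16 = 588.9 kN.
Governing: min(424.2, 826.2, 392.9, 555.2, 588.9) = 392.9 kN → net-section rupture.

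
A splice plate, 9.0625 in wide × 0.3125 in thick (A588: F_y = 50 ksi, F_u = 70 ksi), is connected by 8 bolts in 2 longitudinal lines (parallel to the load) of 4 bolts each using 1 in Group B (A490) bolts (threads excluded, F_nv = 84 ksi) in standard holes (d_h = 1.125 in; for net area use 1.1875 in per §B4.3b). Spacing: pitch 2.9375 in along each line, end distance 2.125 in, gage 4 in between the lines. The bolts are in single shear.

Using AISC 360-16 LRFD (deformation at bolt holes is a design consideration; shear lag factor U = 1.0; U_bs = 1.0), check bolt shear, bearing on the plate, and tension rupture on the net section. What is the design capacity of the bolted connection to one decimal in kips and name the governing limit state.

Bolt shear: A_b = π(1)²/4 = 0.7854 in². φR_n = 0.75 × 84 × 0.7854 × 8 × 1 = 395.8 kips.
Bearing (0.3125 in plate, F_u = 70 ksi): end bolts L_c = 2.125 − 1.125/2 = 1.5625, R_n = min(1.2×1.5625×0.3125×70, 2.4×1×0.3125×70) = 41.016 kips/bolt; interior L_c = 2.9375 − 1.125 = 1.8125, R_n = 47.578 kips/bolt. φR_n = 0.75 × (2×41.016 + 6×47.578) = 275.6 kips.
Tension rupture (net): A_n = (9.0625 − 2×1.1875)×0.3125 = 2.0898 in² (U = 1.0, A_e = A_n). φR_n = 0.75 × 70 × 2.0898 = 109.7 kips.
Governing: min(395.8, 275.6, 109.7) = 109.7 kips → net-section rupture.

109.7 kips (net-section rupture governs)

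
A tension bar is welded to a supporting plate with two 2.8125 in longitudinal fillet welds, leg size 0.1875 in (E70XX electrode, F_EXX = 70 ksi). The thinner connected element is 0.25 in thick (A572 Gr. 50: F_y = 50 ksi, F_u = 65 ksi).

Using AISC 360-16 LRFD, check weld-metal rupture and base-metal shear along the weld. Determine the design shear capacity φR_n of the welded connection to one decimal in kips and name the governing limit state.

Weld metal: throat = 0.707×0.1875 = 0.13256 in, L = 2×2.8125 = 5.625 in. φR_n = 0.75 × 0.6 × 70 × 0.13256 × 5.625 = 23.5 kips.
Base metal shear (0.25 in plate): yield φR_n = 1.0×0.6×50×0.25×5.625 = 42.2 kips; rupture φR_n = 0.75×0.6×65×0.25×5.625 = 41.1 kips; take 41.1 kips (rupture).
Governing: min(23.5, 41.1) = 23.5 kips → weld metal.

23.5 kips (weld metal governs)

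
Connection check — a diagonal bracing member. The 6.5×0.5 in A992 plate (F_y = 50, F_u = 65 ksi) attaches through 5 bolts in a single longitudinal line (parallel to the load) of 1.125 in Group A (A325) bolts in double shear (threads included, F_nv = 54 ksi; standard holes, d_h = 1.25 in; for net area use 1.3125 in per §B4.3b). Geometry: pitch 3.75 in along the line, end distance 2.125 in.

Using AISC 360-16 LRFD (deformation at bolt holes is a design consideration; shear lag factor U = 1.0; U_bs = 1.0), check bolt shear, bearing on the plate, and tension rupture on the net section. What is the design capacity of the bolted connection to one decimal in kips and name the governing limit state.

Bolt shear: A_b = π(1.125)²/4 = 0.99402 in². φR_n = 0.75 × 54 × 0.99402 × 5 × 2 = 402.6 kips.
Bearing (0.5 in plate, F_u = 65 ksi): end bolts L_c = 2.125 − 1.25/2 = 1.5, R_n = min(1.2×1.5×0.5×65, 2.4×1.125×0.5×65) = 58.5 kips/bolt; interior L_c = 3.75 − 1.25 = 2.5, R_n = 87.75 kips/bolt. φR_n = 0.75 × (1×58.5 + 4×87.75) = 307.1 kips.
Tension rupture (net): A_n = (6.5 − 1×1.3125)×0.5 = 2.5938 in² (U = 1.0, A_e = A_n). φR_n = 0.75 × 65 × 2.5938 = 126.4 kips.
Governing: min(402.6, 307.1, 126.4) = 126.4 kips → net-section rupture.

126.4 kips (net-section rupture governs)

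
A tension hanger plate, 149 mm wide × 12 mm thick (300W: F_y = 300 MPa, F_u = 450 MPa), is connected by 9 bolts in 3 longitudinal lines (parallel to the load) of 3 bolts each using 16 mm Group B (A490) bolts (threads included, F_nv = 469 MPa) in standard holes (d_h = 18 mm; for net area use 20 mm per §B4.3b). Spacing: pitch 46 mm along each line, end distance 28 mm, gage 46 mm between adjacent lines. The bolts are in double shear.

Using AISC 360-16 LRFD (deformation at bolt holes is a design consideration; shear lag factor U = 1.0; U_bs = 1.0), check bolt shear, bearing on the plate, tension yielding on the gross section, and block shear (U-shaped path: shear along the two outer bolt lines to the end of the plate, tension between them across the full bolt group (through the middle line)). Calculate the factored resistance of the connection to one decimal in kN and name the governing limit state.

Bolt shear: A_b = π(16)²/4 = 201.06 mm². φR_n = 0.75 × 469 × 201.06 × 9 × 2 = 1273.0 kN.
Bearing (12 mm plate, F_u = 450 MPa): end bolts L_c = 28 − 18/2 = 19, R_n = min(1.2×19×12×450, 2.4×16×12×450) = 123.12 kN/bolt; interior L_c = 46 − 18 = 28, R_n = 181.44 kN/bolt. φR_n = 0.75 × (3×123.12 + 6×181.44) = 1093.5 kN.
Tension yield (gross): A_g = 149×12 = 1788 mm². φR_n = 0.90 × 300 × 1788 = 482.8 kN.
Block shear: shear path 2×[28+2×46] = 2×120 mm, A_gv = 2880, A_nv = 2×(120 − 2.5×20)×12 = 1680 mm²; tension across gage: (92 − 2×20)×12 = 624 mm². R_n = min(0.6×450×1680, 0.6×300×2880) + 1.0×450×624 = min(453.6, 518.4) + 280.8 = 734.4 kN. φR_n = 0.75 × 734.4 = 550.8 kN.
Governing: min(1273.0, 1093.5, 482.8, 550.8) = 482.8 kN → gross-section yield.

482.8 kN (gross-section yield governs)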